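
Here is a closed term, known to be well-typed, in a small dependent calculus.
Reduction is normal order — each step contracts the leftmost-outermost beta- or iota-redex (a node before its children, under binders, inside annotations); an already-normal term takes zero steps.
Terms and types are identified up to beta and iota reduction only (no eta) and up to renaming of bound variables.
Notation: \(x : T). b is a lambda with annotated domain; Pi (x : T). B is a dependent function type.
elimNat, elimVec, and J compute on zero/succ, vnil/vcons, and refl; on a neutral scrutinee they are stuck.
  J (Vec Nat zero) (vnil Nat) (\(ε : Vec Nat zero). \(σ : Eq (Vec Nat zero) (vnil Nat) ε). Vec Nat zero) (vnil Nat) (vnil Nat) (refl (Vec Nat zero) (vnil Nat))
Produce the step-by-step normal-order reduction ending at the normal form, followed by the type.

normal-order reduction:
  J (Vec Nat zero) (vnil Nat) (\(ε : Vec Nat zero). \(σ : Eq (Vec Nat zero) (vnil Nat) ε). Vec Nat zero) (vnil Nat) (vnil Nat) (refl (Vec Nat zero) (vnil Nat))
  ~> vnil Nat
type:
  Vec Nat zero


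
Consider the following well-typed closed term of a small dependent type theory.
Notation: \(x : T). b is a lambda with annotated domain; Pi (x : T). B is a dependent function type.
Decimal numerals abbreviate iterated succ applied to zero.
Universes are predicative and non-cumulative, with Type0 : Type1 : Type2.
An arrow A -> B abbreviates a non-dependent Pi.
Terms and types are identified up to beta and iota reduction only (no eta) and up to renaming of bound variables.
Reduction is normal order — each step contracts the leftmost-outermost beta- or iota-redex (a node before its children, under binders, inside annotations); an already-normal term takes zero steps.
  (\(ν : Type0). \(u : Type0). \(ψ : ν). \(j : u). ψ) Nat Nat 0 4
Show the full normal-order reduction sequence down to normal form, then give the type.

normal-order reduction sequence:
  (\(ν : Type0). \(u : Type0). \(ψ : ν). \(j : u). ψ) Nat Nat 0 4
  ~> (\(ν : Type0). \(u : Nat). \(ψ : ν). u) Nat 0 4
  ~> (\(ν : Nat). \(u : Nat). ν) 0 4
  ~> (\(ν : Nat). 0) 4
  ~> 0
the term's type:
  Nat


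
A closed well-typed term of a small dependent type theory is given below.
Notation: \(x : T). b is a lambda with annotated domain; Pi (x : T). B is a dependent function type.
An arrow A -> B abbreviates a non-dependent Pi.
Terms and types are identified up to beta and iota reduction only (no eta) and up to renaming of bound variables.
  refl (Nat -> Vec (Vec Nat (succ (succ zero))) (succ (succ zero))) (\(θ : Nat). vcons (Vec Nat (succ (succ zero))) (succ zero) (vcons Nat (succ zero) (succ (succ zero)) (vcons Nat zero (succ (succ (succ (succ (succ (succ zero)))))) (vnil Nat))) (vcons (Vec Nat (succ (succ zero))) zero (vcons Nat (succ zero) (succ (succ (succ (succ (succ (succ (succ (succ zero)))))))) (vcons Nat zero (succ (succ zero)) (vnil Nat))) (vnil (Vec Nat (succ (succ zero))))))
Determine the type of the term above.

type:
  Eq (Nat -> Vec (Vec Nat (succ (succ zero))) (succ (succ zero))) (\(θ : Nat). vcons (Vec Nat (succ (succ zero))) (succ zero) (vcons Nat (succ zero) (succ (succ zero)) (vcons Nat zero (succ (succ (succ (succ (succ (succ zero)))))) (vnil Nat))) (vcons (Vec Nat (succ (succ zero))) zero (vcons Nat (succ zero) (succ (succ (succ (succ (succ (succ (succ (succ zero)))))))) (vcons Nat zero (succ (succ zero)) (vnil Nat))) (vnil (Vec Nat (succ (succ zero)))))) (\(μ : Nat). vcons (Vec Nat (succ (succ zero))) (succ zero) (vcons Nat (succ zero) (succ (succ zero)) (vcons Nat zero (succ (succ (succ (succ (succ (succ zero)))))) (vnil Nat))) (vcons (Vec Nat (succ (succ zero))) zero (vcons Nat (succ zero) (succ (succ (succ (succ (succ (succ (succ (succ zero)))))))) (vcons Nat zero (succ (succ zero)) (vnil Nat))) (vnil (Vec Nat (succ (succ zero))))))


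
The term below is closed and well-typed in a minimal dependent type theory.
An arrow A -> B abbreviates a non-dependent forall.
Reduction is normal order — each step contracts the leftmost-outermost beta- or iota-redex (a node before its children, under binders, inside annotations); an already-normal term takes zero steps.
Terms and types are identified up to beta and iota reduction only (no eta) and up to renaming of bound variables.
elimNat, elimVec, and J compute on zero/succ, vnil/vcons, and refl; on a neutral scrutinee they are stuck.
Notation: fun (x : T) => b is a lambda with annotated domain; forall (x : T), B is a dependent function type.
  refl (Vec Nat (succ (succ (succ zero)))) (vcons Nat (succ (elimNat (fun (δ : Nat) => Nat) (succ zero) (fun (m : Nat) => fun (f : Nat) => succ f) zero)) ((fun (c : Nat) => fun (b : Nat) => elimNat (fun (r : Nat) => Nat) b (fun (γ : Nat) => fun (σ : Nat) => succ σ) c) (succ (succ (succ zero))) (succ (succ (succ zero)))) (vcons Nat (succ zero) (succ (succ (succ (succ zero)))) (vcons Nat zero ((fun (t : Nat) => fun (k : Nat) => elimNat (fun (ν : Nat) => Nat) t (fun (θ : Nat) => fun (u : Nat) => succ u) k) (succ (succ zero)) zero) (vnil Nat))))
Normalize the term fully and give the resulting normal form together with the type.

reduced normal form:
  refl (Vec Nat (succ (succ (succ zero)))) (vcons Nat (succ (succ zero)) (succ (succ (succ (succ (succ (succ zero)))))) (vcons Nat (succ zero) (succ (succ (succ (succ zero)))) (vcons Nat zero (succ (succ zero)) (vnil Nat))))
the term's type:
  Eq (Vec Nat (succ (succ (succ zero)))) (vcons Nat (succ (succ zero)) (succ (succ (succ (succ (succ (succ zero)))))) (vcons Nat (succ zero) (succ (succ (succ (succ zero)))) (vcons Nat zero (succ (succ zero)) (vnil Nat)))) (vcons Nat (succ (succ zero)) (succ (succ (succ (succ (succ (succ zero)))))) (vcons Nat (succ zero) (succ (succ (succ (succ zero)))) (vcons Nat zero (succ (succ zero)) (vnil Nat))))
observation: the term reaches its normal form after 16 normal-order steps.


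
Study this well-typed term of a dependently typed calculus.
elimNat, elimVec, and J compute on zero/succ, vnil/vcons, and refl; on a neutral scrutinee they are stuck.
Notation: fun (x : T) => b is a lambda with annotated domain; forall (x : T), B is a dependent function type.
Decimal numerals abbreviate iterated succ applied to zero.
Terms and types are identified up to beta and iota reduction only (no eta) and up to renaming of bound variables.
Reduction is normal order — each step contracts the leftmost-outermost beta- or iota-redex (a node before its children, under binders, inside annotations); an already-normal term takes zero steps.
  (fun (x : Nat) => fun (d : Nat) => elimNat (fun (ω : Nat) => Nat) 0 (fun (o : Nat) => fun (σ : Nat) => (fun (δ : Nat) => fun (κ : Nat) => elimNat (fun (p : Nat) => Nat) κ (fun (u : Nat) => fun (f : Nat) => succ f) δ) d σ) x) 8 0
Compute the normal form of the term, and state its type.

resulting normal form:
  0
inferred type:
  Nat


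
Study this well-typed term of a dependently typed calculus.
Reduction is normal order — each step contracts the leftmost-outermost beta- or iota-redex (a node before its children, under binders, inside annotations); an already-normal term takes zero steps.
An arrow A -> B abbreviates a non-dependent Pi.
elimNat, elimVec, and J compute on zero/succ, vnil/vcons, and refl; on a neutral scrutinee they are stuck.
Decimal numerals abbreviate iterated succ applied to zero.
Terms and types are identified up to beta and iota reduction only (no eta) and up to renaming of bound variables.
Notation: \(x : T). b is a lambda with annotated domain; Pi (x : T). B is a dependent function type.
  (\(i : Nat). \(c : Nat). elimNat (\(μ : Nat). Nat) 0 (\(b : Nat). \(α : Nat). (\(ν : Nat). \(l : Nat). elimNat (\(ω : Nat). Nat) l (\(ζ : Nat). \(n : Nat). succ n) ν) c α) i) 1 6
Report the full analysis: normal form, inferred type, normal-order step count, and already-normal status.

reduced normal form:
  6
type:
  Nat
steps to reach normal form (normal order): 27
already normal: no
first contracted redex: a beta-redex


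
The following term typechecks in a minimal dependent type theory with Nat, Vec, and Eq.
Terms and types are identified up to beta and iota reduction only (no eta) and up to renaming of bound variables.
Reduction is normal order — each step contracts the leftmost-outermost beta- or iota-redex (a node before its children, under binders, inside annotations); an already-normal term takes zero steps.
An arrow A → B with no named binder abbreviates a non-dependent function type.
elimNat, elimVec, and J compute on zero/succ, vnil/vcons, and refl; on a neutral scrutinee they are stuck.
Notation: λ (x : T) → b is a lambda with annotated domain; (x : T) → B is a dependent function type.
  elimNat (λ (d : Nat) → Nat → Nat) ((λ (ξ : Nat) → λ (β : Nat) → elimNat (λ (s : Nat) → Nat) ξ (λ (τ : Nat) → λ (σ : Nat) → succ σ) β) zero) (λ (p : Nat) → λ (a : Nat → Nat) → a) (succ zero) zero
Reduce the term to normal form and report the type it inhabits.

resulting normal form:
  zero
the term's type:
  Nat
observation: 7 normal-order steps normalize the term, beginning with an elimNat iota-redex.


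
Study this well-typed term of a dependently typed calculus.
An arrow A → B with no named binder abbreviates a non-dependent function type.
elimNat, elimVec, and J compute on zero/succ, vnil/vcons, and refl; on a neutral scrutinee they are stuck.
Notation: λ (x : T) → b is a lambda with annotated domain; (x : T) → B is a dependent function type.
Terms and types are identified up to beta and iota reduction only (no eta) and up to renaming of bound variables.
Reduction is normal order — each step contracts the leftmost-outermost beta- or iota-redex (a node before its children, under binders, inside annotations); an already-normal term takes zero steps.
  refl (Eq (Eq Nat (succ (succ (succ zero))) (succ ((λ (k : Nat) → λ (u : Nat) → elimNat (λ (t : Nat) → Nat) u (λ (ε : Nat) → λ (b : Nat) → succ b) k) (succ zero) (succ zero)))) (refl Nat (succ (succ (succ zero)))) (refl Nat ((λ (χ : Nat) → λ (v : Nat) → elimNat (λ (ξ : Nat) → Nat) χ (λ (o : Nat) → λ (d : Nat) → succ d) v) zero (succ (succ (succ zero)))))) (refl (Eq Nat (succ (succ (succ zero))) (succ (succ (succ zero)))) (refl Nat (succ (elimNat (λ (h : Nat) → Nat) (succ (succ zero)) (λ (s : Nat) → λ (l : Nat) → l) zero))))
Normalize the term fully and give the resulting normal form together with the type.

reduced normal form:
  refl (Eq (Eq Nat (succ (succ (succ zero))) (succ (succ (succ zero)))) (refl Nat (succ (succ (succ zero)))) (refl Nat (succ (succ (succ zero))))) (refl (Eq Nat (succ (succ (succ zero))) (succ (succ (succ zero)))) (refl Nat (succ (succ (succ zero)))))
type:
  Eq (Eq (Eq Nat (succ (succ (succ zero))) (succ (succ (succ zero)))) (refl Nat (succ (succ (succ zero)))) (refl Nat (succ (succ (succ zero))))) (refl (Eq Nat (succ (succ (succ zero))) (succ (succ (succ zero)))) (refl Nat (succ (succ (succ zero))))) (refl (Eq Nat (succ (succ (succ zero))) (succ (succ (succ zero)))) (refl Nat (succ (succ (succ zero)))))
observation: 19 normal-order steps separate the term from its normal form.


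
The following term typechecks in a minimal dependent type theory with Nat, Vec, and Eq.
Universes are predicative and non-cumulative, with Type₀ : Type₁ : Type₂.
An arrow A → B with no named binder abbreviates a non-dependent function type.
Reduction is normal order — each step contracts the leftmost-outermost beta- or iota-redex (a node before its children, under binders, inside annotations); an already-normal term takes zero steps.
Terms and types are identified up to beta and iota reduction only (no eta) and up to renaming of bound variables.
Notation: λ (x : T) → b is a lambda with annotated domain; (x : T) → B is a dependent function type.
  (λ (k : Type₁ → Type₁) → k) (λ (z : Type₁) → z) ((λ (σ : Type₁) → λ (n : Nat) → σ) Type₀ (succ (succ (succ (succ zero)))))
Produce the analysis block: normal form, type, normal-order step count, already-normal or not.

normal form:
  Type₀
inferred type:
  Type₁
steps to reach normal form (normal order): 4
term was already normal: no
first contracted redex: a beta-redex


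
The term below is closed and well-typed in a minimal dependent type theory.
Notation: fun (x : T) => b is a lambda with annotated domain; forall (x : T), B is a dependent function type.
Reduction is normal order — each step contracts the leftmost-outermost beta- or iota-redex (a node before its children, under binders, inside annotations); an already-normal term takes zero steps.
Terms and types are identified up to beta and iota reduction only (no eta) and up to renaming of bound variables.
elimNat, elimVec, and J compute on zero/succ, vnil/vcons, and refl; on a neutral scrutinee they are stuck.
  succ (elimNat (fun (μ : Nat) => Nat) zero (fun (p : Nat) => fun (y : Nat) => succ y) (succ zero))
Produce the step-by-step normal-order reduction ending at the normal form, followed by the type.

normal-order reduction sequence:
  succ (elimNat (fun (μ : Nat) => Nat) zero (fun (p : Nat) => fun (y : Nat) => succ y) (succ zero))
  ~> succ ((fun (μ : Nat) => fun (p : Nat) => succ p) zero (elimNat (fun (y : Nat) => Nat) zero (fun (f : Nat) => fun (g : Nat) => succ g) zero))
  ~> succ ((fun (μ : Nat) => succ μ) (elimNat (fun (p : Nat) => Nat) zero (fun (y : Nat) => fun (f : Nat) => succ f) zero))
  ~> succ (succ (elimNat (fun (μ : Nat) => Nat) zero (fun (p : Nat) => fun (y : Nat) => succ y) zero))
  ~> succ (succ zero)
inferred type:
  Nat


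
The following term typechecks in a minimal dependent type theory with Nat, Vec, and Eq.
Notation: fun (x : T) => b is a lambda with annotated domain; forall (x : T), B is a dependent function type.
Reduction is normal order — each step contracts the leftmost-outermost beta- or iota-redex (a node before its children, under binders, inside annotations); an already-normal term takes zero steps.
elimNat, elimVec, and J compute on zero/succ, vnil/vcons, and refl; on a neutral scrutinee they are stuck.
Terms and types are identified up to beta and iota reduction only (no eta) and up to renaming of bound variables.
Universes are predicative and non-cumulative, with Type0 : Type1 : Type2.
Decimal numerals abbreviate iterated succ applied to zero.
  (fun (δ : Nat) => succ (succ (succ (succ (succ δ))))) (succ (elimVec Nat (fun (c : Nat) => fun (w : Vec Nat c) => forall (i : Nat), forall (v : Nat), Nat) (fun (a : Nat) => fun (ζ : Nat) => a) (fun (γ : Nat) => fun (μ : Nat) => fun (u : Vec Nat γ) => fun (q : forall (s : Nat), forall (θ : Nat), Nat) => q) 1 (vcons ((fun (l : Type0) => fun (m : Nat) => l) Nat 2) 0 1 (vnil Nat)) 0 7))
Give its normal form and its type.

normal form:
  6
the term's type:
  Nat


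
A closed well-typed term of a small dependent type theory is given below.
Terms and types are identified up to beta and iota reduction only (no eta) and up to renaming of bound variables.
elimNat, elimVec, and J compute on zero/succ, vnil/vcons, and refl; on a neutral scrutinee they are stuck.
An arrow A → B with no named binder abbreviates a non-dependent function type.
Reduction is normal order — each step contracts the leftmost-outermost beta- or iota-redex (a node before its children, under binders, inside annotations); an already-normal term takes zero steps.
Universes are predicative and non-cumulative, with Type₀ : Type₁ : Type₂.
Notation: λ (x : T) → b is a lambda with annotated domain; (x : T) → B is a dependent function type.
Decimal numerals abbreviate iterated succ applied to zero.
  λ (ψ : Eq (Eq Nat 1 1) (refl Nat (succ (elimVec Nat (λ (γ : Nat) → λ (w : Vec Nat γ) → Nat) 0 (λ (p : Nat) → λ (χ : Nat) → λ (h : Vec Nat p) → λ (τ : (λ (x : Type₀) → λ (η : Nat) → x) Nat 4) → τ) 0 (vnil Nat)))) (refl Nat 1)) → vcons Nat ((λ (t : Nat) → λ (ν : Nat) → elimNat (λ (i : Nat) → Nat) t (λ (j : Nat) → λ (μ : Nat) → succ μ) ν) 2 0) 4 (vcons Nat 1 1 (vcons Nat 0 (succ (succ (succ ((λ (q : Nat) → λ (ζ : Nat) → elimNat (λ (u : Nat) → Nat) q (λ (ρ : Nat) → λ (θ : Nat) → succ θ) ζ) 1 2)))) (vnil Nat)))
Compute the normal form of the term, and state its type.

resulting normal form:
  λ (ψ : Eq (Eq Nat 1 1) (refl Nat 1) (refl Nat 1)) → vcons Nat 2 4 (vcons Nat 1 1 (vcons Nat 0 6 (vnil Nat)))
the term's type:
  Eq (Eq Nat 1 1) (refl Nat 1) (refl Nat 1) → Vec Nat 3


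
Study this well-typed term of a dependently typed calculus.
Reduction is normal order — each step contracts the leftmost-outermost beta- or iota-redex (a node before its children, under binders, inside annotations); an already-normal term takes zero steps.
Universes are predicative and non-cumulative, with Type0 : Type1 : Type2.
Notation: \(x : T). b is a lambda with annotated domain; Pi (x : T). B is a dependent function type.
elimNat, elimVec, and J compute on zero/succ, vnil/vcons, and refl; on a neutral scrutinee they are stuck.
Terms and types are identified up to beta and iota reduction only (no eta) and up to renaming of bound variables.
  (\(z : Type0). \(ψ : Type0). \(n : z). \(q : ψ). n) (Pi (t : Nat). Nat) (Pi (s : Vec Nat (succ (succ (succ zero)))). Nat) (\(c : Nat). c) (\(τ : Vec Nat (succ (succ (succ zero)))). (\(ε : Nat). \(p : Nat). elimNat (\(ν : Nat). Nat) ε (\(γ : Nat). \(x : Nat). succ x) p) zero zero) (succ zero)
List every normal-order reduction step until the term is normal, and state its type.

normal-order reduction sequence:
  (\(z : Type0). \(ψ : Type0). \(n : z). \(q : ψ). n) (Pi (t : Nat). Nat) (Pi (s : Vec Nat (succ (succ (succ zero)))). Nat) (\(c : Nat). c) (\(τ : Vec Nat (succ (succ (succ zero)))). (\(ε : Nat). \(p : Nat). elimNat (\(ν : Nat). Nat) ε (\(γ : Nat). \(x : Nat). succ x) p) zero zero) (succ zero)
  ~> (\(z : Type0). \(ψ : Pi (n : Nat). Nat). \(q : z). ψ) (Pi (t : Vec Nat (succ (succ (succ zero)))). Nat) (\(s : Nat). s) (\(c : Vec Nat (succ (succ (succ zero)))). (\(τ : Nat). \(ε : Nat). elimNat (\(p : Nat). Nat) τ (\(ν : Nat). \(γ : Nat). succ γ) ε) zero zero) (succ zero)
  ~> (\(z : Pi (ψ : Nat). Nat). \(n : Pi (q : Vec Nat (succ (succ (succ zero)))). Nat). z) (\(t : Nat). t) (\(s : Vec Nat (succ (succ (succ zero)))). (\(c : Nat). \(τ : Nat). elimNat (\(ε : Nat). Nat) c (\(p : Nat). \(ν : Nat). succ ν) τ) zero zero) (succ zero)
  ~> (\(z : Pi (ψ : Vec Nat (succ (succ (succ zero)))). Nat). \(n : Nat). n) (\(q : Vec Nat (succ (succ (succ zero)))). (\(t : Nat). \(s : Nat). elimNat (\(c : Nat). Nat) t (\(τ : Nat). \(ε : Nat). succ ε) s) zero zero) (succ zero)
  ~> (\(z : Nat). z) (succ zero)
  ~> succ zero
the term's type:
  Nat


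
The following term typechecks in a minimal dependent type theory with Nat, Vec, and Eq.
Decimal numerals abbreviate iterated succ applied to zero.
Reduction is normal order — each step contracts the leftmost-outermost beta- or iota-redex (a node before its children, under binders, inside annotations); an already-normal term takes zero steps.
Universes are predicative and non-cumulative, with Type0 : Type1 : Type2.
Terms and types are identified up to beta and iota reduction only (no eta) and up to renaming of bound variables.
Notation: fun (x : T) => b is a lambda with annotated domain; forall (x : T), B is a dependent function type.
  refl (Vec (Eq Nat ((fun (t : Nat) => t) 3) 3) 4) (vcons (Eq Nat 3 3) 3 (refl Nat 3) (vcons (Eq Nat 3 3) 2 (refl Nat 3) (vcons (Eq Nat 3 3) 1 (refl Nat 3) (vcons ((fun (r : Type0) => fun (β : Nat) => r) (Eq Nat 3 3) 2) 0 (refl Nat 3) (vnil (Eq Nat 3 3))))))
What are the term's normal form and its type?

normal form:
  refl (Vec (Eq Nat 3 3) 4) (vcons (Eq Nat 3 3) 3 (refl Nat 3) (vcons (Eq Nat 3 3) 2 (refl Nat 3) (vcons (Eq Nat 3 3) 1 (refl Nat 3) (vcons (Eq Nat 3 3) 0 (refl Nat 3) (vnil (Eq Nat 3 3))))))
the term's type:
  Eq (Vec (Eq Nat 3 3) 4) (vcons (Eq Nat 3 3) 3 (refl Nat 3) (vcons (Eq Nat 3 3) 2 (refl Nat 3) (vcons (Eq Nat 3 3) 1 (refl Nat 3) (vcons (Eq Nat 3 3) 0 (refl Nat 3) (vnil (Eq Nat 3 3)))))) (vcons (Eq Nat 3 3) 3 (refl Nat 3) (vcons (Eq Nat 3 3) 2 (refl Nat 3) (vcons (Eq Nat 3 3) 1 (refl Nat 3) (vcons (Eq Nat 3 3) 0 (refl Nat 3) (vnil (Eq Nat 3 3))))))
observation: the leftmost-outermost redex is a beta-redex, and normalization takes 3 steps.


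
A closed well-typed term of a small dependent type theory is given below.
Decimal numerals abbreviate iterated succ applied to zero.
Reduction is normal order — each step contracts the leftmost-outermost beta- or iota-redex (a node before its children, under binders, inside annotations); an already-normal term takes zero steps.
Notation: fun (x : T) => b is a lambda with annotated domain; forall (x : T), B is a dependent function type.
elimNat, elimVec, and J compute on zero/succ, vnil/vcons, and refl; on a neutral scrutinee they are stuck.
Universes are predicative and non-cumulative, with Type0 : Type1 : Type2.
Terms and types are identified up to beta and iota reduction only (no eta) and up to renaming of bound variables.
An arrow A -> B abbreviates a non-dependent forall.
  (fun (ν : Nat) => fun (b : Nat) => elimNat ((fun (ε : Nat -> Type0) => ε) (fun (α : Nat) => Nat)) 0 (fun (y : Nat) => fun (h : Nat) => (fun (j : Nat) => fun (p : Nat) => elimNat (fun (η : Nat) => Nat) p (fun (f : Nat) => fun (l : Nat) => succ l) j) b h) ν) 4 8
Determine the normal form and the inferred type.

reduced normal form:
  32
type:
  Nat
observation: reduction starts at a beta-redex, and 123 normal-order steps reach the normal form.


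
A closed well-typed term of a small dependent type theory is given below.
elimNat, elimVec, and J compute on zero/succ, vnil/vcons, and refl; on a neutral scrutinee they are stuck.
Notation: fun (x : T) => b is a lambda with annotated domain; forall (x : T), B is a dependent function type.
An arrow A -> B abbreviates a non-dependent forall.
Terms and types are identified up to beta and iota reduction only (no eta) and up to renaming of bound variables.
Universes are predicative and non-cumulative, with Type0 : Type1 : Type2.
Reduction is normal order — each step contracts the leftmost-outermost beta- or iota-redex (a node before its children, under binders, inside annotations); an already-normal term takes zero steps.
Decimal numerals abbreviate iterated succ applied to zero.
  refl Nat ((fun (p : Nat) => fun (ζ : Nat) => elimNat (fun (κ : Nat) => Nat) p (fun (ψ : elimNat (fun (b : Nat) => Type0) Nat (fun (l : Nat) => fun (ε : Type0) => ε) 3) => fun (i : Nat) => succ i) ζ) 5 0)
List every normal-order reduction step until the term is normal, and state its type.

normal-order reduction:
  refl Nat ((fun (p : Nat) => fun (ζ : Nat) => elimNat (fun (κ : Nat) => Nat) p (fun (ψ : elimNat (fun (b : Nat) => Type0) Nat (fun (l : Nat) => fun (ε : Type0) => ε) 3) => fun (i : Nat) => succ i) ζ) 5 0)
  ~> refl Nat ((fun (p : Nat) => elimNat (fun (ζ : Nat) => Nat) 5 (fun (κ : elimNat (fun (ψ : Nat) => Type0) Nat (fun (b : Nat) => fun (l : Type0) => l) 3) => fun (ε : Nat) => succ ε) p) 0)
  ~> refl Nat (elimNat (fun (p : Nat) => Nat) 5 (fun (ζ : elimNat (fun (κ : Nat) => Type0) Nat (fun (ψ : Nat) => fun (b : Type0) => b) 3) => fun (l : Nat) => succ l) 0)
  ~> refl Nat 5
the term's type:
  Eq Nat 5 5


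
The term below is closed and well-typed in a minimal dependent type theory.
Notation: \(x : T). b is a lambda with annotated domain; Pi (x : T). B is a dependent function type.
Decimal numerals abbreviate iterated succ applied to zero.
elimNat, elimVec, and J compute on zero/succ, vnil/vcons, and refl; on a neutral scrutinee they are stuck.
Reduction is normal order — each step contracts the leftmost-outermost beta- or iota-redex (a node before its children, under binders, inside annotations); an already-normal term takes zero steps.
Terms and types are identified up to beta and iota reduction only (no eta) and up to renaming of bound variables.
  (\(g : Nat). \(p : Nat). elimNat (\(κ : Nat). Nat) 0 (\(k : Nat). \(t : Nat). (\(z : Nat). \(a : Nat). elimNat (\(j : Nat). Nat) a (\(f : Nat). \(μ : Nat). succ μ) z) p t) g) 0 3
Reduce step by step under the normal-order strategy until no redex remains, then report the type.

normal-order reduction sequence:
  (\(g : Nat). \(p : Nat). elimNat (\(κ : Nat). Nat) 0 (\(k : Nat). \(t : Nat). (\(z : Nat). \(a : Nat). elimNat (\(j : Nat). Nat) a (\(f : Nat). \(μ : Nat). succ μ) z) p t) g) 0 3
  ~> (\(g : Nat). elimNat (\(p : Nat). Nat) 0 (\(κ : Nat). \(k : Nat). (\(t : Nat). \(z : Nat). elimNat (\(a : Nat). Nat) z (\(j : Nat). \(f : Nat). succ f) t) g k) 0) 3
  ~> elimNat (\(g : Nat). Nat) 0 (\(p : Nat). \(κ : Nat). (\(k : Nat). \(t : Nat). elimNat (\(z : Nat). Nat) t (\(a : Nat). \(j : Nat). succ j) k) 3 κ) 0
  ~> 0
the term's type:
  Nat


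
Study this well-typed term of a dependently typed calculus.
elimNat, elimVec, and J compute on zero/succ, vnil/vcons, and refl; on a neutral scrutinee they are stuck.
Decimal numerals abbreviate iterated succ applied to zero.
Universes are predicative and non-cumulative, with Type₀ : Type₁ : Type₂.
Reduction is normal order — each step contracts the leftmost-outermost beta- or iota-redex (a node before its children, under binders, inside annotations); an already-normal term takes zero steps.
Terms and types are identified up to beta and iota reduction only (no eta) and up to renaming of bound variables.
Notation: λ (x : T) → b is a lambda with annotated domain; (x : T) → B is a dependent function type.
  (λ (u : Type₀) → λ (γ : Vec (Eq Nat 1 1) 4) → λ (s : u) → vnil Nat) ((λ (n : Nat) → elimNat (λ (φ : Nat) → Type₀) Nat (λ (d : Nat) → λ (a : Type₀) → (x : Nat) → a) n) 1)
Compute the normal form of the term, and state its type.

reduced normal form:
  λ (u : Vec (Eq Nat 1 1) 4) → λ (γ : (s : Nat) → Nat) → vnil Nat
the term's type:
  (u : Vec (Eq Nat 1 1) 4) → (γ : (s : Nat) → Nat) → Vec Nat 0


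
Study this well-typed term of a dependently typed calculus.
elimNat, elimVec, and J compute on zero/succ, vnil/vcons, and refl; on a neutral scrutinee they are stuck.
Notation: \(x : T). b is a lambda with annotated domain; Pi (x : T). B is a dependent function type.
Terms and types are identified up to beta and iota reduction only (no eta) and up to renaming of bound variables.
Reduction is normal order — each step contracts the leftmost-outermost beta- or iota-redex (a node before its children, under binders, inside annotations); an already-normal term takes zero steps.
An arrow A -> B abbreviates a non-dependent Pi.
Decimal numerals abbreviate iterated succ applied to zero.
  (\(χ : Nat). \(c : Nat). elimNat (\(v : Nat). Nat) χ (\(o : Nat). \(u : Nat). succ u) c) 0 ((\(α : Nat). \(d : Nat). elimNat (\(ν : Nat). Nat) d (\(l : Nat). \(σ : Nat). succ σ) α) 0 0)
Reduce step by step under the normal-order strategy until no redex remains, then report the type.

reduction (normal order):
  (\(χ : Nat). \(c : Nat). elimNat (\(v : Nat). Nat) χ (\(o : Nat). \(u : Nat). succ u) c) 0 ((\(α : Nat). \(d : Nat). elimNat (\(ν : Nat). Nat) d (\(l : Nat). \(σ : Nat). succ σ) α) 0 0)
  ~> (\(χ : Nat). elimNat (\(c : Nat). Nat) 0 (\(v : Nat). \(o : Nat). succ o) χ) ((\(u : Nat). \(α : Nat). elimNat (\(d : Nat). Nat) α (\(ν : Nat). \(l : Nat). succ l) u) 0 0)
  ~> elimNat (\(χ : Nat). Nat) 0 (\(c : Nat). \(v : Nat). succ v) ((\(o : Nat). \(u : Nat). elimNat (\(α : Nat). Nat) u (\(d : Nat). \(ν : Nat). succ ν) o) 0 0)
  ~> elimNat (\(χ : Nat). Nat) 0 (\(c : Nat). \(v : Nat). succ v) ((\(o : Nat). elimNat (\(u : Nat). Nat) o (\(α : Nat). \(d : Nat). succ d) 0) 0)
  ~> elimNat (\(χ : Nat). Nat) 0 (\(c : Nat). \(v : Nat). succ v) (elimNat (\(o : Nat). Nat) 0 (\(u : Nat). \(α : Nat). succ α) 0)
  ~> elimNat (\(χ : Nat). Nat) 0 (\(c : Nat). \(v : Nat). succ v) 0
  ~> 0
type:
  Nat


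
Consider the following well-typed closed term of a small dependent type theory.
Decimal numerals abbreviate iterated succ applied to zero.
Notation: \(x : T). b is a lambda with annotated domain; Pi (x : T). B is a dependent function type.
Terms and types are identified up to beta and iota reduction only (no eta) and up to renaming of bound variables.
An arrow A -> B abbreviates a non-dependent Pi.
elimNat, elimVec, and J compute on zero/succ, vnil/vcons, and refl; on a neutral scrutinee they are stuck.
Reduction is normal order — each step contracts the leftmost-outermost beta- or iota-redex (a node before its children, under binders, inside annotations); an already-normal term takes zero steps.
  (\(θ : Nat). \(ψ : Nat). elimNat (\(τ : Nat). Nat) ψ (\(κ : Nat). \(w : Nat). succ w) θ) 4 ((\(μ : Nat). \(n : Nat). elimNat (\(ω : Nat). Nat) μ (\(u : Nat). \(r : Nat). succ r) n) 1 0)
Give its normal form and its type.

normal form:
  5
inferred type:
  Nat


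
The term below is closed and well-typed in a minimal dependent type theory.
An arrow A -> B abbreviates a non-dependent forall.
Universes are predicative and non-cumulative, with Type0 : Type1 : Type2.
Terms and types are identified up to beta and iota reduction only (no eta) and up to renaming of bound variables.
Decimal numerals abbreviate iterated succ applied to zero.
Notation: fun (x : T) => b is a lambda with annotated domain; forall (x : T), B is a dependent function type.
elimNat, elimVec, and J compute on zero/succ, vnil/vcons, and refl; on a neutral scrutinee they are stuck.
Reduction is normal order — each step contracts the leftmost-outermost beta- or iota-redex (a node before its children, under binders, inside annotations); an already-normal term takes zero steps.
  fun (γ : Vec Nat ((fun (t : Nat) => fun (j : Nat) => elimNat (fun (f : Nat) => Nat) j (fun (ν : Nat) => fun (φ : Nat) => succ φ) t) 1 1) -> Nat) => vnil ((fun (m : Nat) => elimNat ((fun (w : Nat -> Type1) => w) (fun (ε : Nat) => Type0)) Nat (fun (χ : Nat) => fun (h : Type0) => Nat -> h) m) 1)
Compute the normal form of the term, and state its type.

resulting normal form:
  fun (γ : Vec Nat 2 -> Nat) => vnil (Nat -> Nat)
the term's type:
  (Vec Nat 2 -> Nat) -> Vec (Nat -> Nat) 0
observation: normalization takes exactly 11 steps under the normal-order strategy.


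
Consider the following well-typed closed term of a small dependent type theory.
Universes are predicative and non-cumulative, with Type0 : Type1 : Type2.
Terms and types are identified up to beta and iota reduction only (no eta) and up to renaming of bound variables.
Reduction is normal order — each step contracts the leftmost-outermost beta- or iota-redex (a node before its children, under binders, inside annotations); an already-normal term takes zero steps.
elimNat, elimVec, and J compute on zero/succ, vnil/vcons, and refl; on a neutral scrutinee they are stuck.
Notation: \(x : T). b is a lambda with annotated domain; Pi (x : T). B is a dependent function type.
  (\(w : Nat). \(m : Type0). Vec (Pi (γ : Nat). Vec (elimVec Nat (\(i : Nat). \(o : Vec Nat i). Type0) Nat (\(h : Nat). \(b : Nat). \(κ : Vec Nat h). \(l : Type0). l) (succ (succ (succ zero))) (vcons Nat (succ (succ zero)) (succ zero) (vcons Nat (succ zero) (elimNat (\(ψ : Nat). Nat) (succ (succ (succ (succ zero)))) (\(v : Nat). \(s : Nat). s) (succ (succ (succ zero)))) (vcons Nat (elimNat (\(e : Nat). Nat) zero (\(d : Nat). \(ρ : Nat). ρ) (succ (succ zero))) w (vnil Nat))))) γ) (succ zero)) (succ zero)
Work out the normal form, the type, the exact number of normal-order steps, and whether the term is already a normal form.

normal form:
  \(w : Type0). Vec (Pi (m : Nat). Vec Nat m) (succ zero)
the term's type:
  Pi (w : Type0). Type0
reduction steps (normal order): 17
already normal: no
first redex: a beta-redex


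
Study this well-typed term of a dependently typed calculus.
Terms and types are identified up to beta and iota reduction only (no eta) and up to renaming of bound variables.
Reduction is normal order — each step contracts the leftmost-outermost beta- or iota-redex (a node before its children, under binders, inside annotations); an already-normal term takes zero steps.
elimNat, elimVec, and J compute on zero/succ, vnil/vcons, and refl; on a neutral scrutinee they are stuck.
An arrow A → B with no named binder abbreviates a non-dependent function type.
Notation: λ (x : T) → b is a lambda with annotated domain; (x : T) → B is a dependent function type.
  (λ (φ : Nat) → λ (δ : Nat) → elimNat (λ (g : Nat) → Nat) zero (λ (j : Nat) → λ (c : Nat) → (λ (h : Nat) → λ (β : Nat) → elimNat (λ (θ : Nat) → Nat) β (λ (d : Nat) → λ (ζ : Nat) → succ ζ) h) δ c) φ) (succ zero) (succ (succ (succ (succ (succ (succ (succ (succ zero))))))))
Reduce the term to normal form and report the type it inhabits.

reduced normal form:
  succ (succ (succ (succ (succ (succ (succ (succ zero)))))))
inferred type:
  Nat
observation: the first redex contracted is a beta-redex; the normal form is reached in 33 normal-order steps.


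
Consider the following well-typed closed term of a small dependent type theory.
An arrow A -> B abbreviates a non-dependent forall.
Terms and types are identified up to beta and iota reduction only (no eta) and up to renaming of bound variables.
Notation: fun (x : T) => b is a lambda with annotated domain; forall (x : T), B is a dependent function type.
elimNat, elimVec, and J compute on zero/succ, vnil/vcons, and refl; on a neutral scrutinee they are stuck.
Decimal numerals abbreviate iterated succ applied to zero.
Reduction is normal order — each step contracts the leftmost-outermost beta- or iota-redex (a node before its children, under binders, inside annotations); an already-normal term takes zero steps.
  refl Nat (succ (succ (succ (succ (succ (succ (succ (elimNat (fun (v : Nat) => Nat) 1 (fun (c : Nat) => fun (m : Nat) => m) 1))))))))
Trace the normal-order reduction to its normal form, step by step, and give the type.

normal-order reduction sequence:
  refl Nat (succ (succ (succ (succ (succ (succ (succ (elimNat (fun (v : Nat) => Nat) 1 (fun (c : Nat) => fun (m : Nat) => m) 1))))))))
  ~> refl Nat (succ (succ (succ (succ (succ (succ (succ ((fun (v : Nat) => fun (c : Nat) => c) 0 (elimNat (fun (m : Nat) => Nat) 1 (fun (q : Nat) => fun (χ : Nat) => χ) 0)))))))))
  ~> refl Nat (succ (succ (succ (succ (succ (succ (succ ((fun (v : Nat) => v) (elimNat (fun (c : Nat) => Nat) 1 (fun (m : Nat) => fun (q : Nat) => q) 0)))))))))
  ~> refl Nat (succ (succ (succ (succ (succ (succ (succ (elimNat (fun (v : Nat) => Nat) 1 (fun (c : Nat) => fun (m : Nat) => m) 0))))))))
  ~> refl Nat 8
inferred type:
  Eq Nat 8 8


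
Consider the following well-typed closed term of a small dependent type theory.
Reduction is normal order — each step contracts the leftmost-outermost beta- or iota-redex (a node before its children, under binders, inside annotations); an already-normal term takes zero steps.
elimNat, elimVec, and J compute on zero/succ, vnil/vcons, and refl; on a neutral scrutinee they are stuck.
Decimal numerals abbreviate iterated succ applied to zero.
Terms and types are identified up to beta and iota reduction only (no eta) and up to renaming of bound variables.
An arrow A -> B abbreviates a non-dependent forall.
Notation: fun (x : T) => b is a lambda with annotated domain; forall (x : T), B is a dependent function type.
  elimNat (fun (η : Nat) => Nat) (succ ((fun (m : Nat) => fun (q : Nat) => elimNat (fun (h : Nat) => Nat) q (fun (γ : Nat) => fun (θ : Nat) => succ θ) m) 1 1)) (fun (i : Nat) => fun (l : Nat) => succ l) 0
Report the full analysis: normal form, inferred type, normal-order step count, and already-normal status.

normal form:
  3
inferred type:
  Nat
steps to reach normal form (normal order): 7
started in normal form: no
first redex: an elimNat iota-redex


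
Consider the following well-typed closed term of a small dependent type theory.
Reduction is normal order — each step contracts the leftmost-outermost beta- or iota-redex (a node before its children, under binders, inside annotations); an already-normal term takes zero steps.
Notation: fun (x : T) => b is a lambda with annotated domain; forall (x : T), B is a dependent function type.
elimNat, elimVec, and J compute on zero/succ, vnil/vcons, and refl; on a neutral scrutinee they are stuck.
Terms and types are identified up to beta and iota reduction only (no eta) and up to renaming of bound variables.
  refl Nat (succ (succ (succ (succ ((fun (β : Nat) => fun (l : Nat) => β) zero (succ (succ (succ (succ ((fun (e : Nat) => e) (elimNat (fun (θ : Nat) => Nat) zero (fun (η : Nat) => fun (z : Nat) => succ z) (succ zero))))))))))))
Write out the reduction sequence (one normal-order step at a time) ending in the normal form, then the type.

normal-order reduction sequence:
  refl Nat (succ (succ (succ (succ ((fun (β : Nat) => fun (l : Nat) => β) zero (succ (succ (succ (succ ((fun (e : Nat) => e) (elimNat (fun (θ : Nat) => Nat) zero (fun (η : Nat) => fun (z : Nat) => succ z) (succ zero))))))))))))
  ~> refl Nat (succ (succ (succ (succ ((fun (β : Nat) => zero) (succ (succ (succ (succ ((fun (l : Nat) => l) (elimNat (fun (e : Nat) => Nat) zero (fun (θ : Nat) => fun (η : Nat) => succ η) (succ zero))))))))))))
  ~> refl Nat (succ (succ (succ (succ zero))))
the term's type:
  Eq Nat (succ (succ (succ (succ zero)))) (succ (succ (succ (succ zero))))


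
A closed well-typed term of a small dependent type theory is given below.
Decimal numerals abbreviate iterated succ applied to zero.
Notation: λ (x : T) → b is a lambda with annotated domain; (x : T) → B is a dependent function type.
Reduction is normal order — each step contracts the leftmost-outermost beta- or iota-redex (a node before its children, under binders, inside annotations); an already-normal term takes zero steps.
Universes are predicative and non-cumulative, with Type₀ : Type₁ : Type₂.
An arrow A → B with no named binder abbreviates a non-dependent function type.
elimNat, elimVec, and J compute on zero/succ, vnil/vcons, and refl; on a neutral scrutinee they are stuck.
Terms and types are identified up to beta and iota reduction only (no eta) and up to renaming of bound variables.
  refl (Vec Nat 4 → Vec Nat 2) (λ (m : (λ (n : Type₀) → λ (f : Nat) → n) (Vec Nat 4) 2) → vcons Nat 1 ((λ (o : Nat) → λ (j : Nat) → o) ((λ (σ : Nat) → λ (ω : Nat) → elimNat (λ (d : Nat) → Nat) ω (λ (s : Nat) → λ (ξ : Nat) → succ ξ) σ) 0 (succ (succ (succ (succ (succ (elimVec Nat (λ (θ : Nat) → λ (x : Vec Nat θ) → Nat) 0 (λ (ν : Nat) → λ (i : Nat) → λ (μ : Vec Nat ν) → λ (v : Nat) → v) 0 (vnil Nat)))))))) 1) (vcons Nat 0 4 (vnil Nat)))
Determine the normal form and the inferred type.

normal form:
  refl (Vec Nat 4 → Vec Nat 2) (λ (m : Vec Nat 4) → vcons Nat 1 5 (vcons Nat 0 4 (vnil Nat)))
the term's type:
  Eq (Vec Nat 4 → Vec Nat 2) (λ (m : Vec Nat 4) → vcons Nat 1 5 (vcons Nat 0 4 (vnil Nat))) (λ (n : Vec Nat 4) → vcons Nat 1 5 (vcons Nat 0 4 (vnil Nat)))
observation: the leftmost-outermost redex is a beta-redex, and normalization takes 8 steps.


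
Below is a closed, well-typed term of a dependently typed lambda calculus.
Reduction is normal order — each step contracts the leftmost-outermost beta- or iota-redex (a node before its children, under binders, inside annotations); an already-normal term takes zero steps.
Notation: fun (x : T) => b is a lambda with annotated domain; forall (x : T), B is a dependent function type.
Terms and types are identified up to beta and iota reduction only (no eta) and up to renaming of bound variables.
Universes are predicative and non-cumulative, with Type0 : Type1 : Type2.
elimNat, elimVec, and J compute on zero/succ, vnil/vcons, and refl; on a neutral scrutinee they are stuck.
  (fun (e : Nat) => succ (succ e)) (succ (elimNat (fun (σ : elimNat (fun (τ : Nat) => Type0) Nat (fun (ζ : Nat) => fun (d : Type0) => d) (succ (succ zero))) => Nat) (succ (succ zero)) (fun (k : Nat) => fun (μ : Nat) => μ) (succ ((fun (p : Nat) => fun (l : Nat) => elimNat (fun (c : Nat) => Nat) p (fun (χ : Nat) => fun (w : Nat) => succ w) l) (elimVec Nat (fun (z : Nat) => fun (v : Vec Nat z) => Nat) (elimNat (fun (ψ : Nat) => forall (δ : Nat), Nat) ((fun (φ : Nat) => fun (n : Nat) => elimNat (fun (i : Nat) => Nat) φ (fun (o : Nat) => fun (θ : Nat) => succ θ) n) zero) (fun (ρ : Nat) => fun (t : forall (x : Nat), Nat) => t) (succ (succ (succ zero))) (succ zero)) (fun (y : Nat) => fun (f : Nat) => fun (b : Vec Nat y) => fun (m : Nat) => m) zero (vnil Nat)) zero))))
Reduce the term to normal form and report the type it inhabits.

normal form:
  succ (succ (succ (succ (succ zero))))
inferred type:
  Nat
observation: normalization takes exactly 35 steps under the normal-order strategy.
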